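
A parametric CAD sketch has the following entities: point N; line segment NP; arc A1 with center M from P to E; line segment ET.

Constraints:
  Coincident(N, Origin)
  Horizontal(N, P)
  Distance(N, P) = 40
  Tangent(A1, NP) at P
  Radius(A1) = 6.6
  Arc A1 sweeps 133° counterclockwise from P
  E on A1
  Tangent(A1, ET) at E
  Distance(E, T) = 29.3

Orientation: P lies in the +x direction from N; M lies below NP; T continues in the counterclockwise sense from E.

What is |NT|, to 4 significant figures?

64.03

N is at the origin; N and P share the same y with |NP| = 40.0 and P on the +x side, so P = (40.00, 0.000). Since A1 is tangent to NP there, MP ⟂ NP, so M = P + (0, -6.6) = (40.00, -6.600). On A1, P sits at bearing 90° from M; a 133° counterclockwise sweep puts E at bearing 223°, so E = M + 6.6·(cos 223°, sin 223°) = (35.17, -11.10). A1 meets ET tangentially, so ME is at right angles to ET, so ET runs along (−sin 223°, cos 223°); with |ET| = 29.3, T = (55.16, -32.53). Then |NT| = |T − N| = 64.03.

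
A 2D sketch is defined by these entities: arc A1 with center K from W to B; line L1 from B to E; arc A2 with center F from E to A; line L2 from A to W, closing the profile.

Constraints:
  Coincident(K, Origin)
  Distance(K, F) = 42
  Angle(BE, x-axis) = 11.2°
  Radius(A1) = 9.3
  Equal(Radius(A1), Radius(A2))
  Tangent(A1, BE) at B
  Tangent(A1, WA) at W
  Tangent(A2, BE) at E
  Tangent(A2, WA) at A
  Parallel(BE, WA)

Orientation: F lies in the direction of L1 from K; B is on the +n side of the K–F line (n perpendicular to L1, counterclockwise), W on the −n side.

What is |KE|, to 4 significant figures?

43.02

Tangency of A1 to both parallel lines with radius 9.3 puts B and W at K ± 9.3·n: B = (-1.806, 9.123), W = (1.806, -9.123). Equal radii place E and A the same way about F: E = F + 9.3·n = (39.39, 17.28), A = F − 9.3·n = (43.01, -0.9650). Then |KE| = |E − K| = 43.02.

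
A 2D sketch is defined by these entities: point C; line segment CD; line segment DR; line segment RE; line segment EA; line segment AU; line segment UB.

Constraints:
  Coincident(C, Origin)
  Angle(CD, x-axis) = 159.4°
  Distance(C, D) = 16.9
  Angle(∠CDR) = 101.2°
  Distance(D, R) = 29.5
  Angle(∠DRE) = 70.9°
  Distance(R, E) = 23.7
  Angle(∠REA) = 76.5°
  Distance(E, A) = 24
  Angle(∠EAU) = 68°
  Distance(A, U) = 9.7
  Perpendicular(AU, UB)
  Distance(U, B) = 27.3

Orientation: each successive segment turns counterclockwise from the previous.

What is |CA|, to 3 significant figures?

8.59

C is at the origin; CD runs at 159.4° with length 16.9, so D = (-15.8, 5.95). ∠CDR = 101.2° gives DR at -122° from the x-axis; with |DR| = 29.5, R = (-31.4, -19.1). ∠DRE = 70.9° gives RE at -12.7° from the x-axis; with |RE| = 23.7, E = (-8.24, -24.3). ∠REA = 76.5° gives EA at 90.8° from the x-axis; with |EA| = 24.0, A = (-8.58, -0.338). Then |CA| = |A − C| = 8.59.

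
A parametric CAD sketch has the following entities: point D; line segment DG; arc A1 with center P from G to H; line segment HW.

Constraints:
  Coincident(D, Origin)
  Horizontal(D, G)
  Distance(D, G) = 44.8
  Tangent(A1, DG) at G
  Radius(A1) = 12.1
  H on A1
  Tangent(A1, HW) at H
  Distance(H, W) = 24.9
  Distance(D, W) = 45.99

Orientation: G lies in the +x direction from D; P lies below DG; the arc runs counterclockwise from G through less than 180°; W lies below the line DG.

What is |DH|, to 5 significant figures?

34.451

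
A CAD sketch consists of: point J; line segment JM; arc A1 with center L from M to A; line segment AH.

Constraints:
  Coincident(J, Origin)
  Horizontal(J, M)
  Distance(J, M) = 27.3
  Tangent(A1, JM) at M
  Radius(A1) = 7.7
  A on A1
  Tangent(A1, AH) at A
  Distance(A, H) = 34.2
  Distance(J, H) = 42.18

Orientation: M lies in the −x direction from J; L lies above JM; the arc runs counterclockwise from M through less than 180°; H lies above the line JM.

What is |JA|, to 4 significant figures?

20.71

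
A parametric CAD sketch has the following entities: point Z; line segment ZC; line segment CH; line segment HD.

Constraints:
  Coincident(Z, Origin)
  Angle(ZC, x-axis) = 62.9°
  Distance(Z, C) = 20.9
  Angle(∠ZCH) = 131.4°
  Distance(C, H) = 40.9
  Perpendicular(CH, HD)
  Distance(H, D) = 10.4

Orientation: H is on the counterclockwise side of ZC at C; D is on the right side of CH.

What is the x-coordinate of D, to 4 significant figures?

4.207

Z is at the origin; ZC runs at 62.9° with length 20.9, so C = 20.9·(cos 62.9°, sin 62.9°) = (9.521, 18.61). ∠ZCH = 131.4°, so CH runs at 62.9° + (180° − 131.4°) = 111.5° from the x-axis; with |CH| = 40.9, H = C + 40.9·(cos 111.5°, sin 111.5°) = (-5.469, 56.66). CH is perpendicular to HD; with |HD| = 10.4 on the right of CH, D = H + 10.4·(0.9304, 0.3665) = (4.207, 60.47). So D.x = 4.207.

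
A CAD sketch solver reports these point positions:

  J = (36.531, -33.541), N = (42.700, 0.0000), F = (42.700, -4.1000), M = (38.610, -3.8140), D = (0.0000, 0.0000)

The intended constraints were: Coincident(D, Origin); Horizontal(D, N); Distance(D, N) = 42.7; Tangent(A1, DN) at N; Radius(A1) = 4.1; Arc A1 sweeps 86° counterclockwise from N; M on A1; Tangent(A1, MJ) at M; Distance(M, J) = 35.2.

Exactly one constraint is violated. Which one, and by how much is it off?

Distance(M, J) = 35.2 — off by 5.40.

D = (0.00, 0.00) ✓; D.y = 0.00, N.y = 0.00 ✓; |DN| = 42.70 ✓; ∠(FN, ND) = 90.00° ✓; |FN| = 4.100 ✓; bearing(F→M) − bearing(F→N) = 86.00° ✓; |FM| = 4.100 ✓; ∠(FM, MJ) = 90.00° ✓; |MJ| = 29.80 ✗.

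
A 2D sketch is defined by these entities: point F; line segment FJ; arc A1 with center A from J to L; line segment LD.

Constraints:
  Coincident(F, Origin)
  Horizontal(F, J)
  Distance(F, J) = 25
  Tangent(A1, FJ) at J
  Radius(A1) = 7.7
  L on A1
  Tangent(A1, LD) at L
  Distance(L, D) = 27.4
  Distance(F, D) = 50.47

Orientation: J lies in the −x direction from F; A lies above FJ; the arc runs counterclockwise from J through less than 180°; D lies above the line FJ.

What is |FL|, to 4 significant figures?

23.38

F is at the origin; FJ is horizontal with |FJ| = 25.0 and J on the −x side, so J = (-25.00, 0.000). The tangent condition forces AJ to be normal to FJ, so A = J + (0, 7.7) = (-25.00, 7.700). Since AL ⟂ LD (tangency), |AD| = √(7.7² + 27.4²) = 28.46 regardless of where L sits on A1. So D lies on both circle(F, 50.47) and circle(A, 28.46); the above-FJ intersection is D = (-38.31, 32.86). L is the foot of the tangent from D: L = (-19.42, 13.01).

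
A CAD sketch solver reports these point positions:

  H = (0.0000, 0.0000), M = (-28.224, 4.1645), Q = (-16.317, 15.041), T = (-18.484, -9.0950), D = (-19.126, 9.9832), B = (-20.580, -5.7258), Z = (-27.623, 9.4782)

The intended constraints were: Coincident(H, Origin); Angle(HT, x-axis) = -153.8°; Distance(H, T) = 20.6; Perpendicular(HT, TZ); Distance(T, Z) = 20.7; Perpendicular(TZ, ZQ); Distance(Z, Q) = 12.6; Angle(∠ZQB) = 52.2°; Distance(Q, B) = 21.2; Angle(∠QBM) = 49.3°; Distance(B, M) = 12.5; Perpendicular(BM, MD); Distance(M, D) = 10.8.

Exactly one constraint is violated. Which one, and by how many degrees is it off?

Perpendicular(BM, MD) — off by 5.10°.

H = (0.00, 0.00) ✓; HT at -153.8° ✓; |HT| = 20.60 ✓; ∠(HT, TZ) = 90.00° ✓; |TZ| = 20.70 ✓; ∠(TZ, ZQ) = 90.00° ✓; |ZQ| = 12.60 ✓; ∠ZQB = 52.20° ✓; |QB| = 21.20 ✓; ∠QBM = 49.30° ✓; |BM| = 12.50 ✓; ∠(BM, MD) = 95.10° ✗; |MD| = 10.80 ✓.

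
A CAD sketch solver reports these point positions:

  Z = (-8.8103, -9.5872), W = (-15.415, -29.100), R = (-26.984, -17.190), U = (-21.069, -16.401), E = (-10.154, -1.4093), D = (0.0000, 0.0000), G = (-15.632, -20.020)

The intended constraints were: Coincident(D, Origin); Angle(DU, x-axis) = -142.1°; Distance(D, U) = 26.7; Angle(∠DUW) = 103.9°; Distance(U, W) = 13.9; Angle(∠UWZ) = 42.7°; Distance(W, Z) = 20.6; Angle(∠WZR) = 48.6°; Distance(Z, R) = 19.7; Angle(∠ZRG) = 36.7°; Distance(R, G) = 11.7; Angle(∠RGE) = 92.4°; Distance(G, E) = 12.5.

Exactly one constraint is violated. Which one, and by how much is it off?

Distance(G, E) = 12.5 — off by 6.90.

D = (0.00, 0.00) ✓; DU at -142.1° ✓; |DU| = 26.70 ✓; ∠DUW = 103.9° ✓; |UW| = 13.90 ✓; ∠UWZ = 42.70° ✓; |WZ| = 20.60 ✓; ∠WZR = 48.60° ✓; |ZR| = 19.70 ✓; ∠ZRG = 36.70° ✓; |RG| = 11.70 ✓; ∠RGE = 92.40° ✓; |GE| = 19.40 ✗.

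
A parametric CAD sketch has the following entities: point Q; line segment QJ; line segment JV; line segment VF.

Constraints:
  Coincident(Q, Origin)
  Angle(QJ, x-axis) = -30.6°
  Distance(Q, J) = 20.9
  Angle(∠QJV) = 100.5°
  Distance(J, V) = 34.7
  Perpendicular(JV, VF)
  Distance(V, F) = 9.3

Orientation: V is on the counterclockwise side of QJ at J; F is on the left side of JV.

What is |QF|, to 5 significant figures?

40.118

Q is at the origin; QJ runs at -30.6° with length 20.9, so J = 20.9·(cos -30.6°, sin -30.6°) = (17.990, -10.639). ∠QJV = 100.5°, so JV runs at -30.6° + (180° − 100.5°) = 48.900° from the x-axis; with |JV| = 34.7, V = J + 34.7·(cos 48.900°, sin 48.900°) = (40.800, 15.510). JV ⟂ VF; with |VF| = 9.3 on the left of JV, F = V + 9.3·(-0.75356, 0.65738) = (33.792, 21.623). Then |QF| = |F − Q| = 40.118.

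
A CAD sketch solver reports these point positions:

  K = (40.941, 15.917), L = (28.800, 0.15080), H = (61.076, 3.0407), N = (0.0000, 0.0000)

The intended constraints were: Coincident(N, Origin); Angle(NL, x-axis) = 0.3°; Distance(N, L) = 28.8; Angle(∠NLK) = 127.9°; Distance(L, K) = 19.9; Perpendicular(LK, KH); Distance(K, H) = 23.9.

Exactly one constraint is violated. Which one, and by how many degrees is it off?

Perpendicular(LK, KH) — off by 5.00°.

N = (0.00, 0.00) ✓; NL at 0.3000° ✓; |NL| = 28.80 ✓; ∠NLK = 127.9° ✓; |LK| = 19.90 ✓; ∠(LK, KH) = 85.00° ✗; |KH| = 23.90 ✓.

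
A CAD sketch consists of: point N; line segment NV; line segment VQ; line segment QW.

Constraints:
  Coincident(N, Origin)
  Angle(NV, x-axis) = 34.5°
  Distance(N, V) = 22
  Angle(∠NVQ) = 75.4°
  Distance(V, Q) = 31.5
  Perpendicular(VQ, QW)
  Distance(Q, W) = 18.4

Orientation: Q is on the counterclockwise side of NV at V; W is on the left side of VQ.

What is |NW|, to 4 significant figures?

26.11

N is at the origin; NV runs at 34.5° with length 22.0, so V = 22.0·(cos 34.5°, sin 34.5°) = (18.13, 12.46). ∠NVQ = 75.4°, so VQ runs at 34.5° + (180° − 75.4°) = 139.1° from the x-axis; with |VQ| = 31.5, Q = V + 31.5·(cos 139.1°, sin 139.1°) = (-5.679, 33.09). VQ is perpendicular to QW; with |QW| = 18.4 on the left of VQ, W = Q + 18.4·(-0.6547, -0.7559) = (-17.73, 19.18). Then |NW| = |W − N| = 26.11.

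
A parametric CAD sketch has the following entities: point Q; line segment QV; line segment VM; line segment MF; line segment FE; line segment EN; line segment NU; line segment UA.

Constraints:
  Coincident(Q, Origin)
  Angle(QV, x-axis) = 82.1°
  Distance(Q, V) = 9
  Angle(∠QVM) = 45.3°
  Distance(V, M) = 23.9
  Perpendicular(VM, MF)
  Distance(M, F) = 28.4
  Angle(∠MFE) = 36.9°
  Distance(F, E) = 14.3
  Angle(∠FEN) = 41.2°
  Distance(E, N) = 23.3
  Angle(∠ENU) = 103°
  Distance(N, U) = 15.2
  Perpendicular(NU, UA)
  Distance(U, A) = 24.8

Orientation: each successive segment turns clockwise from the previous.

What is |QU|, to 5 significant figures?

44.308

∠FEN = 41.2° gives EN at -64.500° from the x-axis; with |EN| = 23.3, N = (7.0924, -34.585). ∠ENU = 103.0° gives NU at -141.50° from the x-axis; with |NU| = 15.2, U = (-4.8032, -44.047). Then |QU| = |U − Q| = 44.308.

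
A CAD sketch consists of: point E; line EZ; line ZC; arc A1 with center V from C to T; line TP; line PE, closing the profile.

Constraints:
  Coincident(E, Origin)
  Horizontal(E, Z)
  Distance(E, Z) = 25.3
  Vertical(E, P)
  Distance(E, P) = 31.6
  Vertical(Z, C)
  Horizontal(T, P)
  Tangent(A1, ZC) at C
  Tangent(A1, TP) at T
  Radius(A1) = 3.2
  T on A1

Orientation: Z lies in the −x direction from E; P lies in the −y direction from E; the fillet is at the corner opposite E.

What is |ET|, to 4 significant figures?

38.56

E is at the origin; EZ is horizontal with |EZ| = 25.3 and Z on the −x side, so Z = (-25.30, 0.000). EP is vertical with |EP| = 31.6 and P on the −y side, so P = (0.000, -31.60). The virtual corner opposite E is at (-25.30, -31.60). The tangent condition forces VC to be normal to ZC and since A1 is tangent to TP there, VT ⟂ TP, with radius 3.2, so the center V sits 3.2 in from both sides at V = (-22.10, -28.40). That places the tangent points at C = (-25.30, -28.40) on ZC and T = (-22.10, -31.60) on TP. Then |ET| = |T − E| = 38.56.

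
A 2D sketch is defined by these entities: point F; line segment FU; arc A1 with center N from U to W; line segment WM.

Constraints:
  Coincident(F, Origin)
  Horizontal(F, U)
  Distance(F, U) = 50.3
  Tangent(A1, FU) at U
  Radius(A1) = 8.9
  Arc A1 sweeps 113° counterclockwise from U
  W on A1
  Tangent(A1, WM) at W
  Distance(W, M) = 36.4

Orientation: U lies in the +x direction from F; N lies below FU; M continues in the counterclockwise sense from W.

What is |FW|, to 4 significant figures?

43.89

A1 meets FU tangentially, so NU is at right angles to FU, so N = U + (0, -8.9) = (50.30, -8.900). On A1, U sits at bearing 90° from N; a 113° counterclockwise sweep puts W at bearing 203°, so W = N + 8.9·(cos 203°, sin 203°) = (42.11, -12.38). Then |FW| = |W − F| = 43.89.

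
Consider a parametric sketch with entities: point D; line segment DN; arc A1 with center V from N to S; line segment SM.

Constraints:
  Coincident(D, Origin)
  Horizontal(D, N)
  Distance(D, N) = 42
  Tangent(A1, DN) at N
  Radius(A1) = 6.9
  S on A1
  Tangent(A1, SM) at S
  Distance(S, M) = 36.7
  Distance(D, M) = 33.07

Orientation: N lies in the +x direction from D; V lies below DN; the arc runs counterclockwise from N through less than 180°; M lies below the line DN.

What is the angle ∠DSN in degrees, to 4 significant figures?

151.4°

Checks: |VS| = 6.900 ✓; ∠(VS, SM) = 90.00° ✓; |SM| = 36.70 ✓; |DM| = 33.07 ✓.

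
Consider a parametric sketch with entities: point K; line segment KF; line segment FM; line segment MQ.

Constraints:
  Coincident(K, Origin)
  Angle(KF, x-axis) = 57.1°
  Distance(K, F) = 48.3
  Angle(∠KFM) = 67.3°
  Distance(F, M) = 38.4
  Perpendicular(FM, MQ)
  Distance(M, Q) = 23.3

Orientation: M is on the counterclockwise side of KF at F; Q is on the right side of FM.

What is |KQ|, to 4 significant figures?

70.68

∠KFM = 67.3°, so FM runs at 57.1° + (180° − 67.3°) = 169.8° from the x-axis; with |FM| = 38.4, M = F + 38.4·(cos 169.8°, sin 169.8°) = (-11.56, 47.35). FM ⟂ MQ; with |MQ| = 23.3 on the right of FM, Q = M + 23.3·(0.1771, 0.9842) = (-7.432, 70.29). Then |KQ| = |Q − K| = 70.68.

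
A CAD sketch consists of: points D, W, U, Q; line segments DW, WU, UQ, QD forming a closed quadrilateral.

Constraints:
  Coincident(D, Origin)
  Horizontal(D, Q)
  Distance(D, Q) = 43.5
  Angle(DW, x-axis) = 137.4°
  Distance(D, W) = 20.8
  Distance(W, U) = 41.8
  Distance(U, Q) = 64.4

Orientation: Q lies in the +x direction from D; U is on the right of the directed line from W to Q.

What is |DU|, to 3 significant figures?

31.3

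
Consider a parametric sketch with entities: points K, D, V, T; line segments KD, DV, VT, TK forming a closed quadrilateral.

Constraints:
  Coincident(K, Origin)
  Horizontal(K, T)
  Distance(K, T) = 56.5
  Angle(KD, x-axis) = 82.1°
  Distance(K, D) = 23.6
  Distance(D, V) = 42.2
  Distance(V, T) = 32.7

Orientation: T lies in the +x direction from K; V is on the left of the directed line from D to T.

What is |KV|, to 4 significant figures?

54.25

K is at the origin; KT is horizontal with |KT| = 56.5 and T in +x, so T = (56.5, 0). KD runs at 82.1° with |KD| = 23.6, so D = (3.244, 23.38). V is determined by |DV| = 42.2 and |VT| = 32.7 together: it lies at the intersection of circle(D, 42.2) and circle(T, 32.7). With |DT| = 58.16, the foot of the radical line on DT is 35.20 from D and the perpendicular offset is √(42.2² − 35.20²) = 23.28. Taking the left-of-DT solution: V = (44.83, 30.55).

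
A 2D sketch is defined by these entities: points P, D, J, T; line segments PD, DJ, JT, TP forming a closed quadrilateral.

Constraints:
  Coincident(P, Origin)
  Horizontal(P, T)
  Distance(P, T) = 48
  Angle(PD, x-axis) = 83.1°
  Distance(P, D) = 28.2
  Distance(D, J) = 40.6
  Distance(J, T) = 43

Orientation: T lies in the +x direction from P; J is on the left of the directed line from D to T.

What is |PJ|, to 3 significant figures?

59.3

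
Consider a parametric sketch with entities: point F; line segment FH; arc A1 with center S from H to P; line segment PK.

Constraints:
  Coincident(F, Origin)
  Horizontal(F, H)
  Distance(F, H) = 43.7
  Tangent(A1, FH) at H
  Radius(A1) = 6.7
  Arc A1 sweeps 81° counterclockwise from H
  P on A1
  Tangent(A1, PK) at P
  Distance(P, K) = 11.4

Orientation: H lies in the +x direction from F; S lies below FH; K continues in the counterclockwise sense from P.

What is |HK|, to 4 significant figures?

18.88

On A1, H sits at bearing 90° from S; an 81° counterclockwise sweep puts P at bearing 171°, so P = S + 6.7·(cos 171°, sin 171°) = (37.08, -5.652). Since A1 is tangent to PK there, SP ⟂ PK, so PK runs along (−sin 171°, cos 171°); with |PK| = 11.4, K = (35.30, -16.91). Then |HK| = |K − H| = 18.88.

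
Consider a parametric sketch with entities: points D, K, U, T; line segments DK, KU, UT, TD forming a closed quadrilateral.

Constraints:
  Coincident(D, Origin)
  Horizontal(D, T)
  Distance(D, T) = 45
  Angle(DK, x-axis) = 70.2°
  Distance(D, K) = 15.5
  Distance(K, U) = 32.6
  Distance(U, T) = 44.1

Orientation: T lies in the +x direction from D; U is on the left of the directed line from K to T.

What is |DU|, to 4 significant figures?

47.49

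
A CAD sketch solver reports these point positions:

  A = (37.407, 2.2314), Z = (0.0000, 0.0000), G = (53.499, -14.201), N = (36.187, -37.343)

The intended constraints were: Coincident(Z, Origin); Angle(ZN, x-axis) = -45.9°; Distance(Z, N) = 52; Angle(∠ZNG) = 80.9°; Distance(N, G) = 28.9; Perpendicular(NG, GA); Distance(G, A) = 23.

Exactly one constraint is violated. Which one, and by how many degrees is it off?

Perpendicular(NG, GA) — off by 8.80°.

Z = (0.00, 0.00) ✓; ZN at -45.90° ✓; |ZN| = 52.00 ✓; ∠ZNG = 80.90° ✓; |NG| = 28.90 ✓; ∠(NG, GA) = 81.20° ✗; |GA| = 23.00 ✓.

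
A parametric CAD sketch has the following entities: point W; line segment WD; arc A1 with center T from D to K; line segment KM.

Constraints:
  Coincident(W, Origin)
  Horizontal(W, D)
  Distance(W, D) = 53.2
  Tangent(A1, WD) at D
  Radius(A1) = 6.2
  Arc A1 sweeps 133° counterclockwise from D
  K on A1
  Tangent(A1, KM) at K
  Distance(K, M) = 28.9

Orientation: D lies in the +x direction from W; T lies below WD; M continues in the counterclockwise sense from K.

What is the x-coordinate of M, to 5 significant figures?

68.375

On A1, D sits at bearing 90° from T; a 133° counterclockwise sweep puts K at bearing 223°, so K = T + 6.2·(cos 223°, sin 223°) = (48.666, -10.428). The tangent condition forces TK to be normal to KM, so KM runs along (−sin 223°, cos 223°); with |KM| = 28.9, M = (68.375, -31.565). So M.x = 68.375.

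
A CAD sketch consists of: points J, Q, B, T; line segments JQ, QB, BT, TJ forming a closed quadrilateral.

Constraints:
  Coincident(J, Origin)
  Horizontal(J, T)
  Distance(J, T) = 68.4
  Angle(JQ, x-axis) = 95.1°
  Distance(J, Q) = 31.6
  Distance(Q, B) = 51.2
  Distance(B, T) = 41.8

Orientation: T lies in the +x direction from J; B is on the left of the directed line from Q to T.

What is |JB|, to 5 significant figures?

60.448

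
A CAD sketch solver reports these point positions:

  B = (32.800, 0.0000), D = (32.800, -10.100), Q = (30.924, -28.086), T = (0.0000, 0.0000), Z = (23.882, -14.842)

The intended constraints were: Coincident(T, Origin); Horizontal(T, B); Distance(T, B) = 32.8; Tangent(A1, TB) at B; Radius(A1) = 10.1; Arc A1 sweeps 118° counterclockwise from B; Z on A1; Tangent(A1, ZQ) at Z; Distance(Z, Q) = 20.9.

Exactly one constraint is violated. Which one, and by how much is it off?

Distance(Z, Q) = 20.9 — off by 5.90.

T = (0.00, 0.00) ✓; T.y = 0.00, B.y = 0.00 ✓; |TB| = 32.80 ✓; ∠(DB, BT) = 90.00° ✓; |DB| = 10.10 ✓; bearing(D→Z) − bearing(D→B) = 118.0° ✓; |DZ| = 10.10 ✓; ∠(DZ, ZQ) = 90.00° ✓; |ZQ| = 15.00 ✗.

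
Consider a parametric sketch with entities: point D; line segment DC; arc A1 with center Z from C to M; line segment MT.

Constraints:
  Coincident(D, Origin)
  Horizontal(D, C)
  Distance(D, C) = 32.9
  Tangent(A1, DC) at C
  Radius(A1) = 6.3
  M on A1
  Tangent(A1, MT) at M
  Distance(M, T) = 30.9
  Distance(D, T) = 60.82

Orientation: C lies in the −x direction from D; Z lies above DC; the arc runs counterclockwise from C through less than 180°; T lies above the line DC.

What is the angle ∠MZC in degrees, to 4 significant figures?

139.2°

Checks: ∠(ZC, CD) = 90.00° ✓; |ZM| = 6.300 ✓; ∠(ZM, MT) = 90.00° ✓; |MT| = 30.90 ✓; |DT| = 60.82 ✓.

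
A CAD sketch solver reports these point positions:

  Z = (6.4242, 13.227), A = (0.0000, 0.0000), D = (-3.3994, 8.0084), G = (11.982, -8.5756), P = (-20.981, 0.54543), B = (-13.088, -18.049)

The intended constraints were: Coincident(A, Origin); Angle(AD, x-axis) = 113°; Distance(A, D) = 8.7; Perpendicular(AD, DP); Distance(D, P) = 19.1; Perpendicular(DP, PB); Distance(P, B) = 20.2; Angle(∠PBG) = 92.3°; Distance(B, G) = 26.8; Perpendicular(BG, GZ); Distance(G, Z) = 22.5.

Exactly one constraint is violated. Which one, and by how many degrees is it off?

Perpendicular(BG, GZ) — off by 6.40°.

A = (0.00, 0.00) ✓; AD at 113.0° ✓; |AD| = 8.700 ✓; ∠(AD, DP) = 90.00° ✓; |DP| = 19.10 ✓; ∠(DP, PB) = 90.00° ✓; |PB| = 20.20 ✓; ∠PBG = 92.30° ✓; |BG| = 26.80 ✓; ∠(BG, GZ) = 83.60° ✗; |GZ| = 22.50 ✓.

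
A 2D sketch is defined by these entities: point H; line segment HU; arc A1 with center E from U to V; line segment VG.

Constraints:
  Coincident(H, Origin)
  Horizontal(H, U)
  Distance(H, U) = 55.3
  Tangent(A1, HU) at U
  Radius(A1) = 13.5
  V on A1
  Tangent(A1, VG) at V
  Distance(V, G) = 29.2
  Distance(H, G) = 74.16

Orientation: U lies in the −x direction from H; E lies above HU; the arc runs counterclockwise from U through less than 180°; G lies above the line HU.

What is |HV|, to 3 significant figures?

48.2

H is at the origin; HU is horizontal with |HU| = 55.3 and U on the −x side, so U = (-55.3, 0.00). A1 meets HU tangentially, so EU is at right angles to HU, so E = U + (0, 13.5) = (-55.3, 13.5). Since EV ⟂ VG (tangency), |EG| = √(13.5² + 29.2²) = 32.2 regardless of where V sits on A1. So G lies on both circle(H, 74.16) and circle(E, 32.2); the above-HU intersection is G = (-58.6, 45.5). V is the foot of the tangent from G: V = (-43.7, 20.4).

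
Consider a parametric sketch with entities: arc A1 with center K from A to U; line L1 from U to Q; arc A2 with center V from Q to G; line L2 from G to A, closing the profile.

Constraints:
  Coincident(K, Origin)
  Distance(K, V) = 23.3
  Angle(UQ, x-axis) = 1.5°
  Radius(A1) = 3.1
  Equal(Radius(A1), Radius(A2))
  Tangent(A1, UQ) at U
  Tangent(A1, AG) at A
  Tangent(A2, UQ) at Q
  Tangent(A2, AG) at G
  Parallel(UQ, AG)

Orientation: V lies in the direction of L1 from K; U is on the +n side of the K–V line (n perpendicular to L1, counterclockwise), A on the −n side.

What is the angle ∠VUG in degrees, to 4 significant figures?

7.322°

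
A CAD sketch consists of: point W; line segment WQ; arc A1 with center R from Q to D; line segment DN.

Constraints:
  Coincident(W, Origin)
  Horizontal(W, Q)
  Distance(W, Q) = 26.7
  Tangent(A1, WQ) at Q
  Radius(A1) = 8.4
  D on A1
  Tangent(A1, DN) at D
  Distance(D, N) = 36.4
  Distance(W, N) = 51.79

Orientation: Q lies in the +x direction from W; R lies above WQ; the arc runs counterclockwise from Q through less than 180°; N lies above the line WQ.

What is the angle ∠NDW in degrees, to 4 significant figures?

90.72°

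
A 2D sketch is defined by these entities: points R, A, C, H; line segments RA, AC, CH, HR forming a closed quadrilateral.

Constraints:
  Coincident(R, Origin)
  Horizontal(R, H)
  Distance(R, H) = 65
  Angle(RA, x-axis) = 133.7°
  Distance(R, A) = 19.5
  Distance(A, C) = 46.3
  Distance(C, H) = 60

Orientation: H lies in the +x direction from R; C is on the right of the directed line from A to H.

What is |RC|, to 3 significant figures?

27.6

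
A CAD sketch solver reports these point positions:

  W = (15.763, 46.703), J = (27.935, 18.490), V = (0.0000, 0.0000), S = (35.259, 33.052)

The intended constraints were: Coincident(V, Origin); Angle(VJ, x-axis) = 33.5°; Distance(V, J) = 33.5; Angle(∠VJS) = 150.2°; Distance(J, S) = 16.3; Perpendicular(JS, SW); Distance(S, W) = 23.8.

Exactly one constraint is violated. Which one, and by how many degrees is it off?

Perpendicular(JS, SW) — off by 8.30°.

V = (0.00, 0.00) ✓; VJ at 33.50° ✓; |VJ| = 33.50 ✓; ∠VJS = 150.2° ✓; |JS| = 16.30 ✓; ∠(JS, SW) = 81.70° ✗; |SW| = 23.80 ✓.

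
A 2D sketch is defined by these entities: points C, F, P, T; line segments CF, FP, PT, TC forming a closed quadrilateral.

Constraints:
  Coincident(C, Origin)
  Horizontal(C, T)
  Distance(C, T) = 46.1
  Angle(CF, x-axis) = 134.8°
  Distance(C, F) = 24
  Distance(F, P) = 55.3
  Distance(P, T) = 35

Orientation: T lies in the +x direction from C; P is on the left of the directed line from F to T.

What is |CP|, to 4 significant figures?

49.08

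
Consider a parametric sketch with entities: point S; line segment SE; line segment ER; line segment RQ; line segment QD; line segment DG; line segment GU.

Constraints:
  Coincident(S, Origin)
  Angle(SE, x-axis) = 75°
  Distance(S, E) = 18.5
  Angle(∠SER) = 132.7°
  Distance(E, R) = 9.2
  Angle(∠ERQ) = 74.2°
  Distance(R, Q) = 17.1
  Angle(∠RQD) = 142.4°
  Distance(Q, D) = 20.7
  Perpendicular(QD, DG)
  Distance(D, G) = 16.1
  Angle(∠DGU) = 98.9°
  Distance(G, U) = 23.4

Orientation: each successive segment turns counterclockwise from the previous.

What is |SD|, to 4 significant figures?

15.21

S is at the origin; SE runs at 75.0° with length 18.5, so E = (4.788, 17.87). ∠SER = 132.7° gives ER at 122.3° from the x-axis; with |ER| = 9.2, R = (-0.1279, 25.65). ∠ERQ = 74.2° gives RQ at -131.9° from the x-axis; with |RQ| = 17.1, Q = (-11.55, 12.92). ∠RQD = 142.4° gives QD at -94.30° from the x-axis; with |QD| = 20.7, D = (-13.10, -7.723). Then |SD| = |D − S| = 15.21.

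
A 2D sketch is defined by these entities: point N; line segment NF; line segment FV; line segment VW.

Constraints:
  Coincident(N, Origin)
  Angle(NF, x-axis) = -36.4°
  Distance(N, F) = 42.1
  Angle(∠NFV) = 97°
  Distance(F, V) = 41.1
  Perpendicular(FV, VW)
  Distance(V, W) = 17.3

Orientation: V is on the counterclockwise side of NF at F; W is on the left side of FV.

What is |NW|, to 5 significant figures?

52.315

N is at the origin; NF runs at -36.4° with length 42.1, so F = 42.1·(cos -36.4°, sin -36.4°) = (33.886, -24.983). ∠NFV = 97.0°, so FV runs at -36.4° + (180° − 97.0°) = 46.600° from the x-axis; with |FV| = 41.1, V = F + 41.1·(cos 46.600°, sin 46.600°) = (62.125, 4.8793). The perpendicularity gives VW at right angles to FV; with |VW| = 17.3 on the left of FV, W = V + 17.3·(-0.72657, 0.68709) = (49.556, 16.766). Then |NW| = |W − N| = 52.315.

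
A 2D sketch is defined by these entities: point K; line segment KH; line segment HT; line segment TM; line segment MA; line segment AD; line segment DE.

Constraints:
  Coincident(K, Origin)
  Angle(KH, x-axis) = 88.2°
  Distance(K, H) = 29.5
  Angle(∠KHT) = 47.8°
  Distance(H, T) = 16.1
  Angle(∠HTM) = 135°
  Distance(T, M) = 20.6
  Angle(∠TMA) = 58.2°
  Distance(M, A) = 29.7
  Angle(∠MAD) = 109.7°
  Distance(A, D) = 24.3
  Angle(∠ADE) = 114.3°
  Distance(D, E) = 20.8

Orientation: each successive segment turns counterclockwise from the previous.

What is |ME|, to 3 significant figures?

43.8

K is at the origin; KH runs at 88.2° with length 29.5, so H = (0.927, 29.5). ∠KHT = 47.8° gives HT at -140° from the x-axis; with |HT| = 16.1, T = (-11.3, 19.1). ∠HTM = 135.0° gives TM at -94.6° from the x-axis; with |TM| = 20.6, M = (-13.0, -1.48). ∠TMA = 58.2° gives MA at 27.2° from the x-axis; with |MA| = 29.7, A = (13.4, 12.1). ∠MAD = 109.7° gives AD at 97.5° from the x-axis; with |AD| = 24.3, D = (10.3, 36.2). ∠ADE = 114.3° gives DE at 163° from the x-axis; with |DE| = 20.8, E = (-9.65, 42.2). Then |ME| = |E − M| = 43.8.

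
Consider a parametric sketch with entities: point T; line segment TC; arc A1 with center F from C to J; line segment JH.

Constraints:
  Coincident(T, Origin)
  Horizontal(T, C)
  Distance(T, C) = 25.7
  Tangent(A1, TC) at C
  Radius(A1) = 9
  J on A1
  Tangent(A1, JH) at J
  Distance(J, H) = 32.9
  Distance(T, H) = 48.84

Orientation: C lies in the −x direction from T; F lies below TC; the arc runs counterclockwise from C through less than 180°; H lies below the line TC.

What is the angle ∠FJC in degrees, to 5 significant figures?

35.195°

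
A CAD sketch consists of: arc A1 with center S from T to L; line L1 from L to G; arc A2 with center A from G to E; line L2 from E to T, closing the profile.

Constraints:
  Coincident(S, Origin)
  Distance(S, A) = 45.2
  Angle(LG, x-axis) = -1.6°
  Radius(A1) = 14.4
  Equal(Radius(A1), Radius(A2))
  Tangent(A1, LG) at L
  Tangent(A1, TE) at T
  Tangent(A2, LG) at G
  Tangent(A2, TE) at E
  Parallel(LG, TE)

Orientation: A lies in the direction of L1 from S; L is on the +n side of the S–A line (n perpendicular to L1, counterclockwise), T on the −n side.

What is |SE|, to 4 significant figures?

47.44

The slot axis is L1's direction at -1.6°, so u = (cos -1.6°, sin -1.6°) = (0.9996, -0.02792) and n = (−sin -1.6°, cos -1.6°) = (0.02792, 0.9996). S is at the origin and A lies 45.2 along u from S, so A = 45.2·u = (45.18, -1.262). Tangency of A1 to both parallel lines with radius 14.4 puts L and T at S ± 14.4·n: L = (0.4021, 14.39), T = (-0.4021, -14.39). Equal radii place G and E the same way about A: G = A + 14.4·n = (45.58, 13.13), E = A − 14.4·n = (44.78, -15.66). Then |SE| = |E − S| = 47.44.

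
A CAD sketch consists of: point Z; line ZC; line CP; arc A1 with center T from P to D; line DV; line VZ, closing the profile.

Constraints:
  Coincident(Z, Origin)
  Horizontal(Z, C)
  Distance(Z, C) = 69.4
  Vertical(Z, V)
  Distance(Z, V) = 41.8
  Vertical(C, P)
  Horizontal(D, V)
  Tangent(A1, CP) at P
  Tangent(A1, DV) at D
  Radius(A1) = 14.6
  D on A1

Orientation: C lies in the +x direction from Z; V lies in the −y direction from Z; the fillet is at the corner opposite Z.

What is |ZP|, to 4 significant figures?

74.54

Z is at the origin; Z and C share the same y with |ZC| = 69.4 and C on the +x side, so C = (69.40, 0.000). ZV is vertical with |ZV| = 41.8 and V on the −y side, so V = (0.000, -41.80). The virtual corner opposite Z is at (69.40, -41.80). Since A1 is tangent to CP there, TP ⟂ CP and since A1 is tangent to DV there, TD ⟂ DV, with radius 14.6, so the center T sits 14.6 in from both sides at T = (54.80, -27.20). That places the tangent points at P = (69.40, -27.20) on CP and D = (54.80, -41.80) on DV. Then |ZP| = |P − Z| = 74.54.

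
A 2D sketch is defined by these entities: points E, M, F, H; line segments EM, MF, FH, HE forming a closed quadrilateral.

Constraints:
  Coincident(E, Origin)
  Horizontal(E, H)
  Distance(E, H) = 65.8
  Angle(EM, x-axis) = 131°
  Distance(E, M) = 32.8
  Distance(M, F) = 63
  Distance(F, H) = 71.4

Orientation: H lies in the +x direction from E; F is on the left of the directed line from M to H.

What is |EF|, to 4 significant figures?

68.31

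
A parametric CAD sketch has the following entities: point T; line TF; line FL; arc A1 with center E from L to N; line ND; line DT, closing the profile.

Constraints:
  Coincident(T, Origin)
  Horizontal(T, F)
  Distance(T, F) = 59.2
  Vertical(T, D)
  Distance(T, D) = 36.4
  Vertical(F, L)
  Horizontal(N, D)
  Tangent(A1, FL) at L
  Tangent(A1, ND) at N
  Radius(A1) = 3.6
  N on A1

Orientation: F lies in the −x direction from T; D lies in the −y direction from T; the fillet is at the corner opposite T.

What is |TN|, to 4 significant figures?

66.46

The virtual corner opposite T is at (-59.20, -36.40). The tangent condition forces EL to be normal to FL and since A1 is tangent to ND there, EN ⟂ ND, with radius 3.6, so the center E sits 3.6 in from both sides at E = (-55.60, -32.80). That places the tangent points at L = (-59.20, -32.80) on FL and N = (-55.60, -36.40) on ND. Then |TN| = |N − T| = 66.46.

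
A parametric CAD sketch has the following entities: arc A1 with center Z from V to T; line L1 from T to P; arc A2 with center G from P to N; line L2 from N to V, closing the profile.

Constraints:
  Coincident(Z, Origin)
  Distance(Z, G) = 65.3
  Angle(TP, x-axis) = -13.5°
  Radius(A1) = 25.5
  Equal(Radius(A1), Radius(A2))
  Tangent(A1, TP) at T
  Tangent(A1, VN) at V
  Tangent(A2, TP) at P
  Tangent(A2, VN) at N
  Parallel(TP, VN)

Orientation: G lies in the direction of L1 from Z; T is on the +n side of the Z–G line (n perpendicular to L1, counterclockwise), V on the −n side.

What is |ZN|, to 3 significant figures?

70.1

The slot axis is L1's direction at -13.5°, so u = (cos -13.5°, sin -13.5°) = (0.972, -0.233) and n = (−sin -13.5°, cos -13.5°) = (0.233, 0.972). Z is at the origin and G lies 65.3 along u from Z, so G = 65.3·u = (63.5, -15.2). Tangency of A1 to both parallel lines with radius 25.5 puts T and V at Z ± 25.5·n: T = (5.95, 24.8), V = (-5.95, -24.8). Equal radii place P and N the same way about G: P = G + 25.5·n = (69.4, 9.55), N = G − 25.5·n = (57.5, -40.0). Then |ZN| = |N − Z| = 70.1.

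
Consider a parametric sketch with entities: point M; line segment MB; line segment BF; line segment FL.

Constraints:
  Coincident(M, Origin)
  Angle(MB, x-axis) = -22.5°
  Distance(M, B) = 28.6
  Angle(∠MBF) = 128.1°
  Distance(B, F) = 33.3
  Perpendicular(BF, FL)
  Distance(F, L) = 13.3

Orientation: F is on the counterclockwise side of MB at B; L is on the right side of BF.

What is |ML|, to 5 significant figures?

62.271

M is at the origin; MB runs at -22.5° with length 28.6, so B = 28.6·(cos -22.5°, sin -22.5°) = (26.423, -10.945). ∠MBF = 128.1°, so BF runs at -22.5° + (180° − 128.1°) = 29.400° from the x-axis; with |BF| = 33.3, F = B + 33.3·(cos 29.400°, sin 29.400°) = (55.434, 5.4023). BF is perpendicular to FL; with |FL| = 13.3 on the right of BF, L = F + 13.3·(0.49090, -0.87121) = (61.963, -6.1848). Then |ML| = |L − M| = 62.271.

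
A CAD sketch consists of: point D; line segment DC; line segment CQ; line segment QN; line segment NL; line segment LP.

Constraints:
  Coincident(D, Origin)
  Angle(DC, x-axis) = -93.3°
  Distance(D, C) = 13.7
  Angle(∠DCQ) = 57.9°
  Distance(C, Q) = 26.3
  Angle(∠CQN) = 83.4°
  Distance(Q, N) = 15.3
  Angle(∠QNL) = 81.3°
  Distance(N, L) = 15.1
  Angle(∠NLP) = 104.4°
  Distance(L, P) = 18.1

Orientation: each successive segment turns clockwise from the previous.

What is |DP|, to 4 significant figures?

18.73

D is at the origin; DC runs at -93.3° with length 13.7, so C = (-0.7886, -13.68). ∠DCQ = 57.9° gives CQ at 144.6° from the x-axis; with |CQ| = 26.3, Q = (-22.23, 1.558). ∠CQN = 83.4° gives QN at 48.00° from the x-axis; with |QN| = 15.3, N = (-11.99, 12.93). ∠QNL = 81.3° gives NL at -50.70° from the x-axis; with |NL| = 15.1, L = (-2.425, 1.243). ∠NLP = 104.4° gives LP at -126.3° from the x-axis; with |LP| = 18.1, P = (-13.14, -13.34). Then |DP| = |P − D| = 18.73.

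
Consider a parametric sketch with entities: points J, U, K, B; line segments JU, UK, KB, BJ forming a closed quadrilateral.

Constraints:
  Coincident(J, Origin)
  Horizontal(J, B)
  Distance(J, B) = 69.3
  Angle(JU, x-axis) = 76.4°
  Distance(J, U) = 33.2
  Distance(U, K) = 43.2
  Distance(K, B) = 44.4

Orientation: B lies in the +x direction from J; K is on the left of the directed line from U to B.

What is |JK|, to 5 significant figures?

64.332

J is at the origin; JB is horizontal with |JB| = 69.3 and B in +x, so B = (69.3, 0). JU runs at 76.4° with |JU| = 33.2, so U = (7.8067, 32.269). K is determined by |UK| = 43.2 and |KB| = 44.4 together: it lies at the intersection of circle(U, 43.2) and circle(B, 44.4). With |UB| = 69.446, the foot of the radical line on UB is 33.966 from U and the perpendicular offset is √(43.2² − 33.966²) = 26.694. Taking the left-of-UB solution: K = (50.287, 40.123).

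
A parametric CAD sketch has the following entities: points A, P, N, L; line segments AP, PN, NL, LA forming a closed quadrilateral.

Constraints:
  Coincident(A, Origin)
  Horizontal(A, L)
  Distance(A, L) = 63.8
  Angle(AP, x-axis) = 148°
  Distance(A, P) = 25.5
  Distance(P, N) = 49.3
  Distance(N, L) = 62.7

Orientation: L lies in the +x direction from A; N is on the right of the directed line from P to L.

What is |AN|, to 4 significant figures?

27.52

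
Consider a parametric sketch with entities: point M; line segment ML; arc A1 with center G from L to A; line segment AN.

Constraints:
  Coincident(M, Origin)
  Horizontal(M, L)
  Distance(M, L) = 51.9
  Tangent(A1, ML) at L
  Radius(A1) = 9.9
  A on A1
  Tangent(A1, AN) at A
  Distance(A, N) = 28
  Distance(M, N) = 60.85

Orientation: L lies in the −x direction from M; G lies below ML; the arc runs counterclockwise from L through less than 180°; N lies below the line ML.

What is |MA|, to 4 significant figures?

62.28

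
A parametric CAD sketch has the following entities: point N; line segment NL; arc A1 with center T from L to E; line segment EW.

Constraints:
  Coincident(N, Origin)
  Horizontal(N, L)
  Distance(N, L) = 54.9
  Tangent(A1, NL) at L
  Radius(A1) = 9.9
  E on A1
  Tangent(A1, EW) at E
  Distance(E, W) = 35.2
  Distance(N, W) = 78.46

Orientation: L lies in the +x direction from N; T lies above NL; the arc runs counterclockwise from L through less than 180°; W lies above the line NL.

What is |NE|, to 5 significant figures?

65.581

Checks: |TE| = 9.900 ✓; ∠(TE, EW) = 90.00° ✓; |EW| = 35.20 ✓; |NW| = 78.46 ✓.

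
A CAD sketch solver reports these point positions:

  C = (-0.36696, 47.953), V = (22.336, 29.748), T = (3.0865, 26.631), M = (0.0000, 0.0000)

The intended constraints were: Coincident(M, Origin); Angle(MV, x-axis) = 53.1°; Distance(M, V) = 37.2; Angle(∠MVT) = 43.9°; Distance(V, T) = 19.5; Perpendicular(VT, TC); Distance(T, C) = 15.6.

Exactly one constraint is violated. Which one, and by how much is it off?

Distance(T, C) = 15.6 — off by 6.00.

M = (0.00, 0.00) ✓; MV at 53.10° ✓; |MV| = 37.20 ✓; ∠MVT = 43.90° ✓; |VT| = 19.50 ✓; ∠(VT, TC) = 90.00° ✓; |TC| = 21.60 ✗.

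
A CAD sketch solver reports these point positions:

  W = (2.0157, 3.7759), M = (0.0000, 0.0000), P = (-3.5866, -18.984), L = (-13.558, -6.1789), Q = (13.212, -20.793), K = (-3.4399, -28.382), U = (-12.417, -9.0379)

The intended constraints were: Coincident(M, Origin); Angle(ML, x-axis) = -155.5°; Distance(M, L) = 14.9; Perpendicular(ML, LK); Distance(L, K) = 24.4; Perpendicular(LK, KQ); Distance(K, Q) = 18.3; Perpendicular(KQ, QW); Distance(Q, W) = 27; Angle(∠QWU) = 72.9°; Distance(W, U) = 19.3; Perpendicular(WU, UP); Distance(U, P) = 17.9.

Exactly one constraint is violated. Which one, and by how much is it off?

Distance(U, P) = 17.9 — off by 4.60.

M = (0.00, 0.00) ✓; ML at -155.5° ✓; |ML| = 14.90 ✓; ∠(ML, LK) = 90.00° ✓; |LK| = 24.40 ✓; ∠(LK, KQ) = 90.00° ✓; |KQ| = 18.30 ✓; ∠(KQ, QW) = 90.00° ✓; |QW| = 27.00 ✓; ∠QWU = 72.90° ✓; |WU| = 19.30 ✓; ∠(WU, UP) = 90.00° ✓; |UP| = 13.30 ✗.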